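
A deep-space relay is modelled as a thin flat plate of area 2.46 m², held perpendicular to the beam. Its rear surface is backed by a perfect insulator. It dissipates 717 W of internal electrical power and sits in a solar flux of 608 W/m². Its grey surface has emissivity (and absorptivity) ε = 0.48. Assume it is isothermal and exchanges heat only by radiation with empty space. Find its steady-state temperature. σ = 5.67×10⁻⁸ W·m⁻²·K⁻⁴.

T ≈ 383 K

At steady state, absorbed solar power + internal power = radiated power.
Absorbed: α·S·A_cross = 0.48·608·2.460 = 717.9 W (cross-section A).
Total input = 717.9 + 717 = 1435 W.
Radiated: εσ·A_surf·T⁴ with A_surf = A = 2.460 m².
T⁴ = 1435/(0.48·5.67×10⁻⁸·2.460) = 2.143×10¹⁰ K⁴.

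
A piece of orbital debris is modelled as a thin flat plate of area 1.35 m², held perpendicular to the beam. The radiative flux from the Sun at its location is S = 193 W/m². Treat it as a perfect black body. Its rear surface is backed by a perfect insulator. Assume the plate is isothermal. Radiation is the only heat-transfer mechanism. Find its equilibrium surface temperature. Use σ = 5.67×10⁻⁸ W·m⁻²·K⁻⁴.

At equilibrium, absorbed power = emitted power.
Absorbing cross-section = A = 1.350 m²; emitting surface = A = 1.350 m² (ratio 1).
S·A_cross = εσ·A_surf·T⁴  ⇒  T⁴ = S/(1σ).
T⁴ = 1.00·193/(1·5.67×10⁻⁸) = 3.404×10⁹ K⁴.
T = (3.404×10⁹)^(1/4).

T ≈ 242 K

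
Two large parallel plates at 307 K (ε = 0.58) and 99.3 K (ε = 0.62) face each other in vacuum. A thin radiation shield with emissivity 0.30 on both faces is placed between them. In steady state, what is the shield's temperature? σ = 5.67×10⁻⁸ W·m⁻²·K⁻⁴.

T_s ≈ 258 K

In steady state the net flux on the hot side equals that on the cold side.
σ(T₁⁴−T_s⁴)/D₁ = σ(T_s⁴−T₂⁴)/D₂, with D₁ = 1/ε₁+1/ε_s−1 = 4.057, D₂ = 1/ε_s+1/ε₂−1 = 3.946.
Solve for T_s⁴: T_s⁴ = (D₂·T₁⁴ + D₁·T₂⁴)/(D₁+D₂) = 4.429×10⁹ K⁴.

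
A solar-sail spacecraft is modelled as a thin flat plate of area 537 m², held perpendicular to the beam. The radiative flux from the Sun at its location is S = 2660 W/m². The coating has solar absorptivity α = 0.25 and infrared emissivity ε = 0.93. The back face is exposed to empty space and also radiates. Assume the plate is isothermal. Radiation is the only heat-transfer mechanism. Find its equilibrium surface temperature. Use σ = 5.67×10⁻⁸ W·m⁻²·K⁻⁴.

At equilibrium, absorbed power = emitted power.
Absorbing cross-section = A = 537.0 m²; emitting surface = 2A = 1074 m² (ratio 2).
αS·A_cross = εσ·A_surf·T⁴  ⇒  T⁴ = αS/(ε·2σ).
T⁴ = 0.250·2660/(0.93·2·5.67×10⁻⁸) = 6.306×10⁹ K⁴.
T = (6.306×10⁹)^(1/4).

T ≈ 282 K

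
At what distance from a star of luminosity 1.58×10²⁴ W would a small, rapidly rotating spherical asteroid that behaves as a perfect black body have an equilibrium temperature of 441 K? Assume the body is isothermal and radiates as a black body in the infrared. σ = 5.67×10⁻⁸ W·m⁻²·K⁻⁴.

d ≈ 3.83×10⁹ m

For an isothermal black-emitting sphere, (1−a)S·πr² = σ·4πr²·T⁴ ⇒ S = 4σT⁴/(1−a).
S = 4·5.67×10⁻⁸·(441)⁴/1.00 = 8578 W/m².
Flux falls as S = L/(4πd²), so d = √(L/(4πS)) = √(1.58×10²⁴/(4π·8578)).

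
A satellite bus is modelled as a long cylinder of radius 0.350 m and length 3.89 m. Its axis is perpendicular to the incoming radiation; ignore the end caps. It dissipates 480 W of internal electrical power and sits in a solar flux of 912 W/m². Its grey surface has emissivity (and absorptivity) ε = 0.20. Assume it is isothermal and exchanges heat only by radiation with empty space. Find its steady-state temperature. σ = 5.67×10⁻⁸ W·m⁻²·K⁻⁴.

At steady state, absorbed solar power + internal power = radiated power.
Absorbed: α·S·A_cross = 0.20·912·2.723 = 496.7 W (cross-section 2rL).
Total input = 496.7 + 480 = 976.7 W.
Radiated: εσ·A_surf·T⁴ with A_surf = 2πrL = 8.555 m².
T⁴ = 976.7/(0.20·5.67×10⁻⁸·8.555) = 1.007×10¹⁰ K⁴.

T ≈ 317 K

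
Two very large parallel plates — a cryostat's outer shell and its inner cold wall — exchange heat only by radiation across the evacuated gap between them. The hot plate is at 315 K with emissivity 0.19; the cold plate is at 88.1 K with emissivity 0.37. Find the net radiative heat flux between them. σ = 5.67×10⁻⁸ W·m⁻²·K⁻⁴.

q ≈ 79.6 W/m²

For two infinite grey parallel plates, q = σ(T₁⁴ − T₂⁴)/(1/ε₁ + 1/ε₂ − 1).
T₁⁴ − T₂⁴ = 9.846×10⁹ − 6.024×10⁷ = 9.785×10⁹ K⁴.
1/ε₁ + 1/ε₂ − 1 = 5.263 + 2.703 − 1 = 6.966.
q = 5.67×10⁻⁸ × 9.785×10⁹ / 6.966.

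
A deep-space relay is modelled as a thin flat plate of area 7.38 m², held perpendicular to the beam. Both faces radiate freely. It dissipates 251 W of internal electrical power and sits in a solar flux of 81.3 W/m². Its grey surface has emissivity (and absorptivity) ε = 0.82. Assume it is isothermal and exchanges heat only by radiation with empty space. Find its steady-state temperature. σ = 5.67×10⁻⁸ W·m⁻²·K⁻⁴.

T ≈ 181 K

At steady state, absorbed solar power + internal power = radiated power.
Absorbed: α·S·A_cross = 0.82·81.3·7.380 = 492.0 W (cross-section A).
Total input = 492.0 + 251 = 743.0 W.
Radiated: εσ·A_surf·T⁴ with A_surf = 2A = 14.76 m².
T⁴ = 743.0/(0.82·5.67×10⁻⁸·14.76) = 1.083×10⁹ K⁴.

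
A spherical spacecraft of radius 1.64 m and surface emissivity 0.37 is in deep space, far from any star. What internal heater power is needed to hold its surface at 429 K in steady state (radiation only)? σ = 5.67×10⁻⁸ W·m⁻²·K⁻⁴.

P = εσ·4πr²·T⁴.
4πr² = 33.80 m²; T⁴ = 3.387×10¹⁰ K⁴.
P = 0.37·5.67×10⁻⁸·33.80·3.387×10¹⁰.

P ≈ 24000 W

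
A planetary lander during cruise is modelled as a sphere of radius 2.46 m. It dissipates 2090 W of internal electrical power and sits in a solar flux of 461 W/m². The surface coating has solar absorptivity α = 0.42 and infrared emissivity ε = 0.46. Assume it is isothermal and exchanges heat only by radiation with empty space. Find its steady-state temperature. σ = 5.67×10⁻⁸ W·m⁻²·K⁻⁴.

T ≈ 232 K

At steady state, absorbed solar power + internal power = radiated power.
Absorbed: α·S·A_cross = 0.42·461·19.01 = 3681 W (cross-section πr²).
Total input = 3681 + 2090 = 5771 W.
Radiated: εσ·A_surf·T⁴ with A_surf = 4πr² = 76.05 m².
T⁴ = 5771/(0.46·5.67×10⁻⁸·76.05) = 2.910×10⁹ K⁴.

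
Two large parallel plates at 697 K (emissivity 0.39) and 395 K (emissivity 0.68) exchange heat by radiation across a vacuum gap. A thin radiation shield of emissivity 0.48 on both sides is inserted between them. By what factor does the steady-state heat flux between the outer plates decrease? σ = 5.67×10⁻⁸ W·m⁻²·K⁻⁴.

factor ≈ 2.04

Without shield: q₀ = σΔ(T⁴)/(1/ε₁+1/ε₂−1) with denominator 3.035.
With shield the two gaps are in series; the resistances add: (1/ε₁+1/ε_s−1)+(1/ε_s+1/ε₂−1) = 3.647+2.554 = 6.201.
Heat-flux ratio q₀/q = 6.201/3.035.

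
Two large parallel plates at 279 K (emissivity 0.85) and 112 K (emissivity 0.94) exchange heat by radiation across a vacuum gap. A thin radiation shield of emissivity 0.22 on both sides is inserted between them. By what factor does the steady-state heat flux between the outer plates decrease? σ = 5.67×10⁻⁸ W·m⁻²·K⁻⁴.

Without shield: q₀ = σΔ(T⁴)/(1/ε₁+1/ε₂−1) with denominator 1.240.
With shield the two gaps are in series; the resistances add: (1/ε₁+1/ε_s−1)+(1/ε_s+1/ε₂−1) = 4.722+4.609 = 9.331.
Heat-flux ratio q₀/q = 9.331/1.240.

factor ≈ 7.52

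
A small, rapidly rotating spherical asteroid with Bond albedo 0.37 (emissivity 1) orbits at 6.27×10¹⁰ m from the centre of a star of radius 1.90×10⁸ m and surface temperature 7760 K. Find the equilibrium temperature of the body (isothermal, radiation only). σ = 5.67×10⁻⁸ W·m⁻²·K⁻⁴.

T ≈ 269 K

The star's surface emits σT_*⁴; at distance d the flux is S = σT_*⁴(R_*/d)².
S = 5.67×10⁻⁸·(7760)⁴·(1.90×10⁸/6.27×10¹⁰)² = 1888 W/m².
For an isothermal sphere T⁴ = (1−a)S/(4σ) = 5.244×10⁹ K⁴.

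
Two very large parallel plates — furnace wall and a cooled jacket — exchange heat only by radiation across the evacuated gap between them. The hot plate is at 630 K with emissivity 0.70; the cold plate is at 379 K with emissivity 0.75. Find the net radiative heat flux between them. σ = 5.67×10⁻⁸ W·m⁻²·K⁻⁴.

q ≈ 4410 W/m²

For two infinite grey parallel plates, q = σ(T₁⁴ − T₂⁴)/(1/ε₁ + 1/ε₂ − 1).
T₁⁴ − T₂⁴ = 1.575×10¹¹ − 2.063×10¹⁰ = 1.369×10¹¹ K⁴.
1/ε₁ + 1/ε₂ − 1 = 1.429 + 1.333 − 1 = 1.762.
q = 5.67×10⁻⁸ × 1.369×10¹¹ / 1.762.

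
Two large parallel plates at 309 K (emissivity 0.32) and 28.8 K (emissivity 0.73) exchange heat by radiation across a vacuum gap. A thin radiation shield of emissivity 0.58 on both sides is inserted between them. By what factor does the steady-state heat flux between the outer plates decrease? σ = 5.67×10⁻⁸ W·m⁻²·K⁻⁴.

Without shield: q₀ = σΔ(T⁴)/(1/ε₁+1/ε₂−1) with denominator 3.495.
With shield the two gaps are in series; the resistances add: (1/ε₁+1/ε_s−1)+(1/ε_s+1/ε₂−1) = 3.849+2.094 = 5.943.
Heat-flux ratio q₀/q = 5.943/3.495.

factor ≈ 1.70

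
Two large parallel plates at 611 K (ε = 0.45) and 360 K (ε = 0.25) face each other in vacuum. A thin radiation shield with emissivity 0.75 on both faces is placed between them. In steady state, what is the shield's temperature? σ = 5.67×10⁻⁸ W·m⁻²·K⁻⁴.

In steady state the net flux on the hot side equals that on the cold side.
σ(T₁⁴−T_s⁴)/D₁ = σ(T_s⁴−T₂⁴)/D₂, with D₁ = 1/ε₁+1/ε_s−1 = 2.556, D₂ = 1/ε_s+1/ε₂−1 = 4.333.
Solve for T_s⁴: T_s⁴ = (D₂·T₁⁴ + D₁·T₂⁴)/(D₁+D₂) = 9.390×10¹⁰ K⁴.

T_s ≈ 554 K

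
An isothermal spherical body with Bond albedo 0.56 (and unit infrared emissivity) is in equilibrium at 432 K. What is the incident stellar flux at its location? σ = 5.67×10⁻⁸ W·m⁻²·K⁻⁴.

S ≈ 18000 W/m²

(1−a)S·πr² = σ·4πr²·T⁴ ⇒ S = 4σT⁴/(1−a).
S = 4·5.67×10⁻⁸·3.483×10¹⁰/0.440.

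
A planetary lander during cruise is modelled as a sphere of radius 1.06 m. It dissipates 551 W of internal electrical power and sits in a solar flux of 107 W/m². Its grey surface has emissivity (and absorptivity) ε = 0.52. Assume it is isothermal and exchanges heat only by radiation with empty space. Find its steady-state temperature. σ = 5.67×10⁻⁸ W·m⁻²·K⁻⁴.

At steady state, absorbed solar power + internal power = radiated power.
Absorbed: α·S·A_cross = 0.52·107·3.530 = 196.4 W (cross-section πr²).
Total input = 196.4 + 551 = 747.4 W.
Radiated: εσ·A_surf·T⁴ with A_surf = 4πr² = 14.12 m².
T⁴ = 747.4/(0.52·5.67×10⁻⁸·14.12) = 1.795×10⁹ K⁴.

T ≈ 206 K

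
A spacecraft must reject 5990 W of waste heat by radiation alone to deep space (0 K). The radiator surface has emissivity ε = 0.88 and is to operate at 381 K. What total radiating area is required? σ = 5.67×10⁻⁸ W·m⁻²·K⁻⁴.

P = εσA T⁴ ⇒ A = P/(εσT⁴).
T⁴ = 2.107×10¹⁰ K⁴.
A = 5990/(0.88 × 5.67×10⁻⁸ × 2.107×10¹⁰).

A ≈ 5.70 m²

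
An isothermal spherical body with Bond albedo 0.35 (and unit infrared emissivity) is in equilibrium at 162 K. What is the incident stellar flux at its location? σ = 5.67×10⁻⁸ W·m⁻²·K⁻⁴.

(1−a)S·πr² = σ·4πr²·T⁴ ⇒ S = 4σT⁴/(1−a).
S = 4·5.67×10⁻⁸·6.887×10⁸/0.650.

S ≈ 240 W/m²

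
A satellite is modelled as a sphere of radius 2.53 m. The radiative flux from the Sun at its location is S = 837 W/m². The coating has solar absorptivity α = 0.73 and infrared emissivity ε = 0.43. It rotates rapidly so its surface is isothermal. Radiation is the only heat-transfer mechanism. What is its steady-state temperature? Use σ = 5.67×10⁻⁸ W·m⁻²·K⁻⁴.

T ≈ 281 K

At equilibrium, absorbed power = emitted power.
Absorbing cross-section = πr² = 20.11 m²; emitting surface = 4πr² = 80.44 m² (ratio 4).
αS·A_cross = εσ·A_surf·T⁴  ⇒  T⁴ = αS/(ε·4σ).
T⁴ = 0.730·837/(0.43·4·5.67×10⁻⁸) = 6.265×10⁹ K⁴.
T = (6.265×10⁹)^(1/4).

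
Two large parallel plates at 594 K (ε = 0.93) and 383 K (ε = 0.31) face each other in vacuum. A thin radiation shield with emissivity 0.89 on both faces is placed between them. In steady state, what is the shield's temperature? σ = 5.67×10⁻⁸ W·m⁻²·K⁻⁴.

In steady state the net flux on the hot side equals that on the cold side.
σ(T₁⁴−T_s⁴)/D₁ = σ(T_s⁴−T₂⁴)/D₂, with D₁ = 1/ε₁+1/ε_s−1 = 1.199, D₂ = 1/ε_s+1/ε₂−1 = 3.349.
Solve for T_s⁴: T_s⁴ = (D₂·T₁⁴ + D₁·T₂⁴)/(D₁+D₂) = 9.735×10¹⁰ K⁴.

T_s ≈ 559 K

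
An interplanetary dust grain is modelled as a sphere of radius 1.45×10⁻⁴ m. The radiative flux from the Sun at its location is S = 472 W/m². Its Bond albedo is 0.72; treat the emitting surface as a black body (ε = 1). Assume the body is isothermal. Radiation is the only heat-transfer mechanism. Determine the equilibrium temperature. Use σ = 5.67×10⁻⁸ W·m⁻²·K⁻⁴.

At equilibrium, absorbed power = emitted power.
Absorbing cross-section = πr² = 6.605×10⁻⁸ m²; emitting surface = 4πr² = 2.642×10⁻⁷ m² (ratio 4).
(1−a)S·A_cross = εσ·A_surf·T⁴  ⇒  T⁴ = (1−a)S/(4σ).
T⁴ = 0.280·472/(4·5.67×10⁻⁸) = 5.827×10⁸ K⁴.
T = (5.827×10⁸)^(1/4).

T ≈ 155 K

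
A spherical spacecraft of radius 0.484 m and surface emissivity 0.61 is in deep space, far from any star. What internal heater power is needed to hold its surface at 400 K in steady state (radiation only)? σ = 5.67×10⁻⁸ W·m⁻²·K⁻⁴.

P = εσ·4πr²·T⁴.
4πr² = 2.944 m²; T⁴ = 2.560×10¹⁰ K⁴.
P = 0.61·5.67×10⁻⁸·2.944·2.560×10¹⁰.

P ≈ 2610 W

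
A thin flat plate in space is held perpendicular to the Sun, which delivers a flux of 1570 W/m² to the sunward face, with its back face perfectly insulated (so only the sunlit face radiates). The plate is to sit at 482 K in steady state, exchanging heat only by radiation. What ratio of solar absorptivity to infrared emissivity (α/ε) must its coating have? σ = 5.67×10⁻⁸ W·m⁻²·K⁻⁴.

Balance: αS·A = εσ·1A·T⁴ ⇒ α/ε = σT⁴/S.
α/ε = 5.67×10⁻⁸·(482)⁴/1570 = 5.67×10⁻⁸·5.397×10¹⁰/1570.

α/ε ≈ 1.95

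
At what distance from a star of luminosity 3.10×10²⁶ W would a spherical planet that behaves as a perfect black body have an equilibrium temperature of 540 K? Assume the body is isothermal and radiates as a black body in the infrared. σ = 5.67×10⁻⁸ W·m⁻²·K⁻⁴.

d ≈ 3.58×10¹⁰ m

For an isothermal black-emitting sphere, (1−a)S·πr² = σ·4πr²·T⁴ ⇒ S = 4σT⁴/(1−a).
S = 4·5.67×10⁻⁸·(540)⁴/1.00 = 19280 W/m².
Flux falls as S = L/(4πd²), so d = √(L/(4πS)) = √(3.10×10²⁶/(4π·19280)).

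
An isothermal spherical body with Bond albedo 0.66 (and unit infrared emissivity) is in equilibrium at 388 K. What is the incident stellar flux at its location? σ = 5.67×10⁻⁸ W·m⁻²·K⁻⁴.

(1−a)S·πr² = σ·4πr²·T⁴ ⇒ S = 4σT⁴/(1−a).
S = 4·5.67×10⁻⁸·2.266×10¹⁰/0.340.

S ≈ 15100 W/m²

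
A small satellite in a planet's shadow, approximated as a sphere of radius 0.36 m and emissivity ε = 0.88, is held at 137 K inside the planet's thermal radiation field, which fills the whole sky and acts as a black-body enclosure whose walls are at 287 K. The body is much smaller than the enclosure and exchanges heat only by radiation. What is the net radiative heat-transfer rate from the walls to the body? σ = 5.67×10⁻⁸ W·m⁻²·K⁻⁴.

P_net ≈ 523 W

For a small grey body in a large enclosure: P_net = εσA(T_body⁴ − T_wall⁴).
A = 4πr² = 1.629 m²; T_body⁴ − T_wall⁴ = 3.523×10⁸ − 6.785×10⁹ = -6.432×10⁹ K⁴.
|P_net| = 0.88·5.67×10⁻⁸·1.629·6.432×10⁹.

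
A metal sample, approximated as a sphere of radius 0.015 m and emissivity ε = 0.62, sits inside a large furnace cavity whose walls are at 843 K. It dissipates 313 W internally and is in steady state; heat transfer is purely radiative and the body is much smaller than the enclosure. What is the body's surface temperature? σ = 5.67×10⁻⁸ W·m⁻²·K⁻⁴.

For a small grey body in a large enclosure, net radiated power = εσA(T⁴ − T_w⁴).
Steady state: P = εσA(T⁴ − T_w⁴) with A = 4πr² = 0.002827 m².
T⁴ = P/(εσA) + T_w⁴ = 313/(0.62·5.67×10⁻⁸·0.002827) + (843)⁴
    = 3.149×10¹² + 5.050×10¹¹ = 3.654×10¹² K⁴.

T ≈ 1380 K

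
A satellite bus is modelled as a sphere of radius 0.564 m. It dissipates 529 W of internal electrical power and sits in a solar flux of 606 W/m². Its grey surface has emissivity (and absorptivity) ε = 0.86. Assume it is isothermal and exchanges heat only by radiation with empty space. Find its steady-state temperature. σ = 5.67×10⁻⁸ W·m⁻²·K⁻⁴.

T ≈ 271 K

At steady state, absorbed solar power + internal power = radiated power.
Absorbed: α·S·A_cross = 0.86·606·0.9993 = 520.8 W (cross-section πr²).
Total input = 520.8 + 529 = 1050 W.
Radiated: εσ·A_surf·T⁴ with A_surf = 4πr² = 3.997 m².
T⁴ = 1050/(0.86·5.67×10⁻⁸·3.997) = 5.386×10⁹ K⁴.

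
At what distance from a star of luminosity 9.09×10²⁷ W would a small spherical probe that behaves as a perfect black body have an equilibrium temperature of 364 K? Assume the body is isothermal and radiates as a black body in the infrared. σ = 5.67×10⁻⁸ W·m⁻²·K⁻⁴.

For an isothermal black-emitting sphere, (1−a)S·πr² = σ·4πr²·T⁴ ⇒ S = 4σT⁴/(1−a).
S = 4·5.67×10⁻⁸·(364)⁴/1.00 = 3982 W/m².
Flux falls as S = L/(4πd²), so d = √(L/(4πS)) = √(9.09×10²⁷/(4π·3982)).

d ≈ 4.26×10¹¹ m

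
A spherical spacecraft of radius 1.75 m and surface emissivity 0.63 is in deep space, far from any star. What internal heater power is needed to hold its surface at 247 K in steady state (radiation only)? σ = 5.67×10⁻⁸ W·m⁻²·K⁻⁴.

P ≈ 5120 W

P = εσ·4πr²·T⁴.
4πr² = 38.48 m²; T⁴ = 3.722×10⁹ K⁴.
P = 0.63·5.67×10⁻⁸·38.48·3.722×10⁹.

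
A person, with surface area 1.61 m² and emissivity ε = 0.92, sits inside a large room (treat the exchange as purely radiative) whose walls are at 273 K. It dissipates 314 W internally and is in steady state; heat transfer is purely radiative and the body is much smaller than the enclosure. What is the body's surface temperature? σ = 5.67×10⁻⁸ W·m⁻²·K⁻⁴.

For a small grey body in a large enclosure, net radiated power = εσA(T⁴ − T_w⁴).
Steady state: P = εσA(T⁴ − T_w⁴) with A = 1.61 m².
T⁴ = P/(εσA) + T_w⁴ = 314/(0.92·5.67×10⁻⁸·1.610) + (273)⁴
    = 3.739×10⁹ + 5.555×10⁹ = 9.293×10⁹ K⁴.

T ≈ 310 K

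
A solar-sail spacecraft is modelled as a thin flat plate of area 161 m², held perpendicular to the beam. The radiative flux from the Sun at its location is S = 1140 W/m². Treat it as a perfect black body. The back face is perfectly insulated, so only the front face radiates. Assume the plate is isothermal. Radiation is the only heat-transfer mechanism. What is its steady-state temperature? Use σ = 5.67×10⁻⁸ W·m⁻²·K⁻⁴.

T ≈ 377 K

At equilibrium, absorbed power = emitted power.
Absorbing cross-section = A = 161.0 m²; emitting surface = A = 161.0 m² (ratio 1).
S·A_cross = εσ·A_surf·T⁴  ⇒  T⁴ = S/(1σ).
T⁴ = 1.00·1140/(1·5.67×10⁻⁸) = 2.011×10¹⁰ K⁴.
T = (2.011×10¹⁰)^(1/4).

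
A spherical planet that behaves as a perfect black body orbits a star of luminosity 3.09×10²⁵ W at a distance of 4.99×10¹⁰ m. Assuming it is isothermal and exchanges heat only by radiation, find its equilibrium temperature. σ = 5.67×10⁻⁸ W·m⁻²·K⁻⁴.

T ≈ 257 K

First find the stellar flux at distance d: S = L/(4πd²) = 3.09×10²⁵/(4π·(4.99×10¹⁰)²) = 987.5 W/m².
For an isothermal sphere, absorbed (1−a)S·πr² = emitted σ·4πr²·T⁴, so T⁴ = (1−a)S/(4σ).
T⁴ = 1.00·987.5/(4·5.67×10⁻⁸) = 4.354×10⁹ K⁴.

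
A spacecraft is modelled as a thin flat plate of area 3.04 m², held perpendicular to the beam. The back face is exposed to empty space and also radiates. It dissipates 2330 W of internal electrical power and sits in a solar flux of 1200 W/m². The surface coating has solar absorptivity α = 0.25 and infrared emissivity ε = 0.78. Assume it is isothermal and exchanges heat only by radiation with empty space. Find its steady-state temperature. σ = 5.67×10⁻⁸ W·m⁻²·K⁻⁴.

At steady state, absorbed solar power + internal power = radiated power.
Absorbed: α·S·A_cross = 0.25·1200·3.040 = 912.0 W (cross-section A).
Total input = 912.0 + 2330 = 3242 W.
Radiated: εσ·A_surf·T⁴ with A_surf = 2A = 6.080 m².
T⁴ = 3242/(0.78·5.67×10⁻⁸·6.080) = 1.206×10¹⁰ K⁴.

T ≈ 331 K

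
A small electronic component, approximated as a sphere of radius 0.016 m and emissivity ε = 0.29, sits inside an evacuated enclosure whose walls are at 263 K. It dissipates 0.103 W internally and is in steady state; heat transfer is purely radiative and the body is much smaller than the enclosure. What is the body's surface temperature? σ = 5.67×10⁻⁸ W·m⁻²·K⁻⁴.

For a small grey body in a large enclosure, net radiated power = εσA(T⁴ − T_w⁴).
Steady state: P = εσA(T⁴ − T_w⁴) with A = 4πr² = 0.003217 m².
T⁴ = P/(εσA) + T_w⁴ = 0.103/(0.29·5.67×10⁻⁸·0.003217) + (263)⁴
    = 1.947×10⁹ + 4.784×10⁹ = 6.732×10⁹ K⁴.

T ≈ 286 K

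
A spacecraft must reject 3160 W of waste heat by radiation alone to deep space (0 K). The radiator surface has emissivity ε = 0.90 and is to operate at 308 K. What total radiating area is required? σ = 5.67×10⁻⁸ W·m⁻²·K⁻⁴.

A ≈ 6.88 m²

P = εσA T⁴ ⇒ A = P/(εσT⁴).
T⁴ = 8.999×10⁹ K⁴.
A = 3160/(0.90 × 5.67×10⁻⁸ × 8.999×10⁹).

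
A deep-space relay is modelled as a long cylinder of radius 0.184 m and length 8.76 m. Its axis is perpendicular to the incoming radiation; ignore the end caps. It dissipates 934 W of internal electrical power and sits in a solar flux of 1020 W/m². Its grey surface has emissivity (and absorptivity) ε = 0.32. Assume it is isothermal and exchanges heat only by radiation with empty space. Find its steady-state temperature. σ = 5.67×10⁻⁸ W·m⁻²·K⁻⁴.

T ≈ 322 K

At steady state, absorbed solar power + internal power = radiated power.
Absorbed: α·S·A_cross = 0.32·1020·3.224 = 1052 W (cross-section 2rL).
Total input = 1052 + 934 = 1986 W.
Radiated: εσ·A_surf·T⁴ with A_surf = 2πrL = 10.13 m².
T⁴ = 1986/(0.32·5.67×10⁻⁸·10.13) = 1.081×10¹⁰ K⁴.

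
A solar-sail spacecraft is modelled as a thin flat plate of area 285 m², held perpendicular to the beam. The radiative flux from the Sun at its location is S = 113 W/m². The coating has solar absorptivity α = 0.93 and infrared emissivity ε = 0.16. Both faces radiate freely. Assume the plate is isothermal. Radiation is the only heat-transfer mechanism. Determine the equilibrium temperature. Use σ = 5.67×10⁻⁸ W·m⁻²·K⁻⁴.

T ≈ 276 K

At equilibrium, absorbed power = emitted power.
Absorbing cross-section = A = 285.0 m²; emitting surface = 2A = 570.0 m² (ratio 2).
αS·A_cross = εσ·A_surf·T⁴  ⇒  T⁴ = αS/(ε·2σ).
T⁴ = 0.930·113/(0.16·2·5.67×10⁻⁸) = 5.792×10⁹ K⁴.
T = (5.792×10⁹)^(1/4).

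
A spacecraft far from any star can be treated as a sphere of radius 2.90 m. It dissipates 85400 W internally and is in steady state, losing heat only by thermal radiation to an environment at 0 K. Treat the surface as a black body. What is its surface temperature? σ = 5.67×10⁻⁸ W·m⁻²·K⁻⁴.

T ≈ 346 K

Steady state: internal power = radiated power, P = εσA T⁴.
Radiating area A = 4πr² = 105.7 m².
T⁴ = P/(εσA) = 85400/(1.0·5.67×10⁻⁸·105.7) = 1.425×10¹⁰ K⁴.
T = (1.425×10¹⁰)^(1/4).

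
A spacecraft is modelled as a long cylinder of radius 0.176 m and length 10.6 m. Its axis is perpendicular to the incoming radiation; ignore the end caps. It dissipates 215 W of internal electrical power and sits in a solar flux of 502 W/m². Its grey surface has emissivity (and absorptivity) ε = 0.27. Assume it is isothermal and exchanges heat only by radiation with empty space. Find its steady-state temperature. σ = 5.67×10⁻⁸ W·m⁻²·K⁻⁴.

At steady state, absorbed solar power + internal power = radiated power.
Absorbed: α·S·A_cross = 0.27·502·3.731 = 505.7 W (cross-section 2rL).
Total input = 505.7 + 215 = 720.7 W.
Radiated: εσ·A_surf·T⁴ with A_surf = 2πrL = 11.72 m².
T⁴ = 720.7/(0.27·5.67×10⁻⁸·11.72) = 4.016×10⁹ K⁴.

T ≈ 252 K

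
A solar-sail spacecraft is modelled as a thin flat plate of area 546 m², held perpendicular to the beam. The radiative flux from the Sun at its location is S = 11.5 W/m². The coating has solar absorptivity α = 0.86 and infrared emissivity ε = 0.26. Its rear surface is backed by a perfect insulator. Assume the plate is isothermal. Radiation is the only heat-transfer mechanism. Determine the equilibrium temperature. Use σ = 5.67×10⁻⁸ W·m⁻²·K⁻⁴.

T ≈ 161 K

At equilibrium, absorbed power = emitted power.
Absorbing cross-section = A = 546.0 m²; emitting surface = A = 546.0 m² (ratio 1).
αS·A_cross = εσ·A_surf·T⁴  ⇒  T⁴ = αS/(ε·1σ).
T⁴ = 0.860·11.5/(0.26·1·5.67×10⁻⁸) = 6.709×10⁸ K⁴.
T = (6.709×10⁸)^(1/4).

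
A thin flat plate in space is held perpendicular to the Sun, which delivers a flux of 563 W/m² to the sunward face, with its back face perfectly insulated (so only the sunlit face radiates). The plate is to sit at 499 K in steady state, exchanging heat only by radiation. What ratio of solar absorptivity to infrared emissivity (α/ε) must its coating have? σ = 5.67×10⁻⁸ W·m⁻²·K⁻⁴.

α/ε ≈ 6.24

Balance: αS·A = εσ·1A·T⁴ ⇒ α/ε = σT⁴/S.
α/ε = 5.67×10⁻⁸·(499)⁴/563 = 5.67×10⁻⁸·6.200×10¹⁰/563.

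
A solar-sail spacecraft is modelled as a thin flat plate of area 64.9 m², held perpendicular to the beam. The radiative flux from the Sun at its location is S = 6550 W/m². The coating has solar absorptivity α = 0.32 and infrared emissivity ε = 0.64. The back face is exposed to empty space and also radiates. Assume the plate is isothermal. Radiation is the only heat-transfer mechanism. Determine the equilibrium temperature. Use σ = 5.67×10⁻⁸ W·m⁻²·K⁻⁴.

T ≈ 412 K

At equilibrium, absorbed power = emitted power.
Absorbing cross-section = A = 64.90 m²; emitting surface = 2A = 129.8 m² (ratio 2).
αS·A_cross = εσ·A_surf·T⁴  ⇒  T⁴ = αS/(ε·2σ).
T⁴ = 0.320·6550/(0.64·2·5.67×10⁻⁸) = 2.888×10¹⁰ K⁴.
T = (2.888×10¹⁰)^(1/4).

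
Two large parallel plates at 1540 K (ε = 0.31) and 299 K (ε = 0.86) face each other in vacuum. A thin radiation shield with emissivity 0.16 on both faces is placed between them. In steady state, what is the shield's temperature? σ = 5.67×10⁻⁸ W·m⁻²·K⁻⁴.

T_s ≈ 1250 K

In steady state the net flux on the hot side equals that on the cold side.
σ(T₁⁴−T_s⁴)/D₁ = σ(T_s⁴−T₂⁴)/D₂, with D₁ = 1/ε₁+1/ε_s−1 = 8.476, D₂ = 1/ε_s+1/ε₂−1 = 6.413.
Solve for T_s⁴: T_s⁴ = (D₂·T₁⁴ + D₁·T₂⁴)/(D₁+D₂) = 2.427×10¹² K⁴.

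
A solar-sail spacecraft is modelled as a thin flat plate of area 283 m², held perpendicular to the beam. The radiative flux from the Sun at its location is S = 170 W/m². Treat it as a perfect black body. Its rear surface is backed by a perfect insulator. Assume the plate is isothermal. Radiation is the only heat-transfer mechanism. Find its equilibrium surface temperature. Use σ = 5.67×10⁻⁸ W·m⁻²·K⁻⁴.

At equilibrium, absorbed power = emitted power.
Absorbing cross-section = A = 283.0 m²; emitting surface = A = 283.0 m² (ratio 1).
S·A_cross = εσ·A_surf·T⁴  ⇒  T⁴ = S/(1σ).
T⁴ = 1.00·170/(1·5.67×10⁻⁸) = 2.998×10⁹ K⁴.
T = (2.998×10⁹)^(1/4).

T ≈ 234 K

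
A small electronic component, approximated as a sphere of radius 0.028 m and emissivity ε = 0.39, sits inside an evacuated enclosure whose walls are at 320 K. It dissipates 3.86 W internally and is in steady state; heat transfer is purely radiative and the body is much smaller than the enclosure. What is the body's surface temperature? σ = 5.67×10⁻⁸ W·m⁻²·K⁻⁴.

T ≈ 410 K

For a small grey body in a large enclosure, net radiated power = εσA(T⁴ − T_w⁴).
Steady state: P = εσA(T⁴ − T_w⁴) with A = 4πr² = 0.009852 m².
T⁴ = P/(εσA) + T_w⁴ = 3.86/(0.39·5.67×10⁻⁸·0.009852) + (320)⁴
    = 1.772×10¹⁰ + 1.049×10¹⁰ = 2.820×10¹⁰ K⁴.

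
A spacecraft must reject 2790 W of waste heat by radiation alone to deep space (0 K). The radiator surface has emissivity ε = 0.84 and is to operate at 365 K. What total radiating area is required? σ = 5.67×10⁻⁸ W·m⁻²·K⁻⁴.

P = εσA T⁴ ⇒ A = P/(εσT⁴).
T⁴ = 1.775×10¹⁰ K⁴.
A = 2790/(0.84 × 5.67×10⁻⁸ × 1.775×10¹⁰).

A ≈ 3.30 m²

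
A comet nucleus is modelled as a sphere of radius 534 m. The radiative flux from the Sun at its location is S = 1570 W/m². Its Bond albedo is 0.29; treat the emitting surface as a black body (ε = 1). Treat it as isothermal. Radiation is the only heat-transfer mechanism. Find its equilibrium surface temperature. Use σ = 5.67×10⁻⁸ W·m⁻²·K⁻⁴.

At equilibrium, absorbed power = emitted power.
Absorbing cross-section = πr² = 8.958×10⁵ m²; emitting surface = 4πr² = 3.583×10⁶ m² (ratio 4).
(1−a)S·A_cross = εσ·A_surf·T⁴  ⇒  T⁴ = (1−a)S/(4σ).
T⁴ = 0.710·1570/(4·5.67×10⁻⁸) = 4.915×10⁹ K⁴.
T = (4.915×10⁹)^(1/4).

T ≈ 265 K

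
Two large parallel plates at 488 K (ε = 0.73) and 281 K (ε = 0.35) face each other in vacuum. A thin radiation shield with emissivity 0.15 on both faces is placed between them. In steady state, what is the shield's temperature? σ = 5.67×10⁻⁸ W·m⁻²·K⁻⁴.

T_s ≈ 429 K

In steady state the net flux on the hot side equals that on the cold side.
σ(T₁⁴−T_s⁴)/D₁ = σ(T_s⁴−T₂⁴)/D₂, with D₁ = 1/ε₁+1/ε_s−1 = 7.037, D₂ = 1/ε_s+1/ε₂−1 = 8.524.
Solve for T_s⁴: T_s⁴ = (D₂·T₁⁴ + D₁·T₂⁴)/(D₁+D₂) = 3.389×10¹⁰ K⁴.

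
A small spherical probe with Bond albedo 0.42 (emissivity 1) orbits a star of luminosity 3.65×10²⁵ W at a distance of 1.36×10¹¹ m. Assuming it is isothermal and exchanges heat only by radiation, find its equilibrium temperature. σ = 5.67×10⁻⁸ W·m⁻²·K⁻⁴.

First find the stellar flux at distance d: S = L/(4πd²) = 3.65×10²⁵/(4π·(1.36×10¹¹)²) = 157.0 W/m².
For an isothermal sphere, absorbed (1−a)S·πr² = emitted σ·4πr²·T⁴, so T⁴ = (1−a)S/(4σ).
T⁴ = 0.580·157.0/(4·5.67×10⁻⁸) = 4.016×10⁸ K⁴.

T ≈ 142 K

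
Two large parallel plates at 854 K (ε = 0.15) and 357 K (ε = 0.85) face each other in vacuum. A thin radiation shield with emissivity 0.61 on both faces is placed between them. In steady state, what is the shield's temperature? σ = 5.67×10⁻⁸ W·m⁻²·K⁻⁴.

T_s ≈ 587 K

In steady state the net flux on the hot side equals that on the cold side.
σ(T₁⁴−T_s⁴)/D₁ = σ(T_s⁴−T₂⁴)/D₂, with D₁ = 1/ε₁+1/ε_s−1 = 7.306, D₂ = 1/ε_s+1/ε₂−1 = 1.816.
Solve for T_s⁴: T_s⁴ = (D₂·T₁⁴ + D₁·T₂⁴)/(D₁+D₂) = 1.189×10¹¹ K⁴.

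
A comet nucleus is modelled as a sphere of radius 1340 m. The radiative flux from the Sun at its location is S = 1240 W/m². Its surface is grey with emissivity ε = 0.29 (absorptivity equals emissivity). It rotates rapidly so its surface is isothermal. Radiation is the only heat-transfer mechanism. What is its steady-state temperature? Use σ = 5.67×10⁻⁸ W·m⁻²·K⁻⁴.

At equilibrium, absorbed power = emitted power.
Absorbing cross-section = πr² = 5.641×10⁶ m²; emitting surface = 4πr² = 2.256×10⁷ m² (ratio 4).
εS·A_cross = εσ·A_surf·T⁴  ⇒  T⁴ = S/(4σ)   (ε cancels).
T⁴ = 1240/(4·5.67×10⁻⁸) = 5.467×10⁹ K⁴.
T = (5.467×10⁹)^(1/4).

T ≈ 272 K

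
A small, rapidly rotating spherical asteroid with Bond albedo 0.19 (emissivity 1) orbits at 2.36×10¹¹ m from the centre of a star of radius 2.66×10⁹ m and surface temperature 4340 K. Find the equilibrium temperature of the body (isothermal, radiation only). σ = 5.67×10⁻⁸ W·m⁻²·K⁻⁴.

T ≈ 309 K

The star's surface emits σT_*⁴; at distance d the flux is S = σT_*⁴(R_*/d)².
S = 5.67×10⁻⁸·(4340)⁴·(2.66×10⁹/2.36×10¹¹)² = 2556 W/m².
For an isothermal sphere T⁴ = (1−a)S/(4σ) = 9.127×10⁹ K⁴.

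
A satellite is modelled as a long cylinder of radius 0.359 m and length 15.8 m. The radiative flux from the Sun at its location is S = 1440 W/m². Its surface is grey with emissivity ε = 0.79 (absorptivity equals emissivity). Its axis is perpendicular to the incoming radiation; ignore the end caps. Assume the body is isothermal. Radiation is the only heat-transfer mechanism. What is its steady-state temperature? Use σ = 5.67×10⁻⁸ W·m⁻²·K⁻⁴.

At equilibrium, absorbed power = emitted power.
Absorbing cross-section = 2rL = 11.34 m²; emitting surface = 2πrL = 35.64 m² (ratio π).
εS·A_cross = εσ·A_surf·T⁴  ⇒  T⁴ = S/(πσ)   (ε cancels).
T⁴ = 1440/(π·5.67×10⁻⁸) = 8.084×10⁹ K⁴.
T = (8.084×10⁹)^(1/4).

T ≈ 300 K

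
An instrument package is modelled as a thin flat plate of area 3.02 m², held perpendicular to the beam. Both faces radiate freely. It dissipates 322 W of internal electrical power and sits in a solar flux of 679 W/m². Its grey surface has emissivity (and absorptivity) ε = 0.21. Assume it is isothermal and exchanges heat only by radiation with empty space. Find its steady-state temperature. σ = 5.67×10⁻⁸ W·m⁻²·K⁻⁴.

T ≈ 320 K

At steady state, absorbed solar power + internal power = radiated power.
Absorbed: α·S·A_cross = 0.21·679·3.020 = 430.6 W (cross-section A).
Total input = 430.6 + 322 = 752.6 W.
Radiated: εσ·A_surf·T⁴ with A_surf = 2A = 6.040 m².
T⁴ = 752.6/(0.21·5.67×10⁻⁸·6.040) = 1.046×10¹⁰ K⁴.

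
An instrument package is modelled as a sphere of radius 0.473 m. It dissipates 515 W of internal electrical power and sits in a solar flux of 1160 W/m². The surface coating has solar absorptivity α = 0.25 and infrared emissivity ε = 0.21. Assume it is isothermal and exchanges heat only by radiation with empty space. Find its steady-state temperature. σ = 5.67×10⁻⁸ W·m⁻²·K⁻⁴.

At steady state, absorbed solar power + internal power = radiated power.
Absorbed: α·S·A_cross = 0.25·1160·0.7029 = 203.8 W (cross-section πr²).
Total input = 203.8 + 515 = 718.8 W.
Radiated: εσ·A_surf·T⁴ with A_surf = 4πr² = 2.811 m².
T⁴ = 718.8/(0.21·5.67×10⁻⁸·2.811) = 2.147×10¹⁰ K⁴.

T ≈ 383 K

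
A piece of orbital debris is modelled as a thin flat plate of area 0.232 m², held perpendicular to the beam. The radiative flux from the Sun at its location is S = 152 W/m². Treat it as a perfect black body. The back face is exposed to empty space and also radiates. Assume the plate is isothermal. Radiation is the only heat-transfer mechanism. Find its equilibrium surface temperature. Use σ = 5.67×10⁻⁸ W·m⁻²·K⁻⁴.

T ≈ 191 K

At equilibrium, absorbed power = emitted power.
Absorbing cross-section = A = 0.2320 m²; emitting surface = 2A = 0.4640 m² (ratio 2).
S·A_cross = εσ·A_surf·T⁴  ⇒  T⁴ = S/(2σ).
T⁴ = 1.00·152/(2·5.67×10⁻⁸) = 1.340×10⁹ K⁴.
T = (1.340×10⁹)^(1/4).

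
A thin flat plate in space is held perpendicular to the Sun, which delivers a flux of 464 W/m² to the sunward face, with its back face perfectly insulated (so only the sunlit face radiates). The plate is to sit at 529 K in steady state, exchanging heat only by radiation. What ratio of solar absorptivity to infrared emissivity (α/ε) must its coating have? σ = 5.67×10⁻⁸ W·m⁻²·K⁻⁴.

Balance: αS·A = εσ·1A·T⁴ ⇒ α/ε = σT⁴/S.
α/ε = 5.67×10⁻⁸·(529)⁴/464 = 5.67×10⁻⁸·7.831×10¹⁰/464.

α/ε ≈ 9.57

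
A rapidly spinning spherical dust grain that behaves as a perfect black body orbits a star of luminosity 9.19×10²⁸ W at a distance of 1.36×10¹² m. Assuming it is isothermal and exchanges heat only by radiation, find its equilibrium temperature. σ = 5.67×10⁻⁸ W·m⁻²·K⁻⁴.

T ≈ 363 K

First find the stellar flux at distance d: S = L/(4πd²) = 9.19×10²⁸/(4π·(1.36×10¹²)²) = 3954 W/m².
For an isothermal sphere, absorbed (1−a)S·πr² = emitted σ·4πr²·T⁴, so T⁴ = (1−a)S/(4σ).
T⁴ = 1.00·3954/(4·5.67×10⁻⁸) = 1.743×10¹⁰ K⁴.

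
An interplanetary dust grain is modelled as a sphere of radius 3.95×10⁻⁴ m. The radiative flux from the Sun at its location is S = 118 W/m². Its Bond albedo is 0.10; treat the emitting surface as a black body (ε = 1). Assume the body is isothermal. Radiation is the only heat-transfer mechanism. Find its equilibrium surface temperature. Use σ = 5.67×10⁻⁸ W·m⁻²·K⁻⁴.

T ≈ 147 K

At equilibrium, absorbed power = emitted power.
Absorbing cross-section = πr² = 4.902×10⁻⁷ m²; emitting surface = 4πr² = 1.961×10⁻⁶ m² (ratio 4).
(1−a)S·A_cross = εσ·A_surf·T⁴  ⇒  T⁴ = (1−a)S/(4σ).
T⁴ = 0.900·118/(4·5.67×10⁻⁸) = 4.683×10⁸ K⁴.
T = (4.683×10⁸)^(1/4).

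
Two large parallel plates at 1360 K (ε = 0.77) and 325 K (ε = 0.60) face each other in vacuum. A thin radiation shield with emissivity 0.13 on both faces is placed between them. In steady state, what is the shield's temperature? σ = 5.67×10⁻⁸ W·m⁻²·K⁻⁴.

T_s ≈ 1150 K

In steady state the net flux on the hot side equals that on the cold side.
σ(T₁⁴−T_s⁴)/D₁ = σ(T_s⁴−T₂⁴)/D₂, with D₁ = 1/ε₁+1/ε_s−1 = 7.991, D₂ = 1/ε_s+1/ε₂−1 = 8.359.
Solve for T_s⁴: T_s⁴ = (D₂·T₁⁴ + D₁·T₂⁴)/(D₁+D₂) = 1.754×10¹² K⁴.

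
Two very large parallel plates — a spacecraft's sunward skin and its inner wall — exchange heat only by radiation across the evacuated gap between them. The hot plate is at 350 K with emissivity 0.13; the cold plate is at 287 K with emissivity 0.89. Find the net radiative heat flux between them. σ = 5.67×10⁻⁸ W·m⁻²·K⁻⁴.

q ≈ 59.6 W/m²

For two infinite grey parallel plates, q = σ(T₁⁴ − T₂⁴)/(1/ε₁ + 1/ε₂ − 1).
T₁⁴ − T₂⁴ = 1.501×10¹⁰ − 6.785×10⁹ = 8.222×10⁹ K⁴.
1/ε₁ + 1/ε₂ − 1 = 7.692 + 1.124 − 1 = 7.816.
q = 5.67×10⁻⁸ × 8.222×10⁹ / 7.816.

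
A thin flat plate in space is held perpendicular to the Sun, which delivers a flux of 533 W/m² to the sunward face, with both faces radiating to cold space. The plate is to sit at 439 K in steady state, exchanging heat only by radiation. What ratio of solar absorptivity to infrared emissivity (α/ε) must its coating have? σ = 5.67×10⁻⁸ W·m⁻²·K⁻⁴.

α/ε ≈ 7.90

Balance: αS·A = εσ·2A·T⁴ ⇒ α/ε = 2σT⁴/S.
α/ε = 2·5.67×10⁻⁸·(439)⁴/533 = 2·5.67×10⁻⁸·3.714×10¹⁰/533.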